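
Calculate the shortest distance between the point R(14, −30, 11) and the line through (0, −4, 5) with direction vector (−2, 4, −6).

Direction vector d = (−2, 4, −6).
AP = (14, −26, 6); AP·d = -168, |AP|² = 908, |d|² = 56.
distance² = |AP|² − (AP·d)²/|d|² = 908 − 28224/56 = 404, so the distance is 2√101.

2√101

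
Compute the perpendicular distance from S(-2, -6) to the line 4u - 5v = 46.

The normal to the line is n = (4, -5) with |n| = √41.
|n·S − 46| = |22 − 46| = 24, so the distance is 24/√41.

24/√41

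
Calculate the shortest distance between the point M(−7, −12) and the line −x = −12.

19

d = |(-1)·(-7) + 0·(-12) − (-12)| / √(1 + 0) = |19|/1 = 19.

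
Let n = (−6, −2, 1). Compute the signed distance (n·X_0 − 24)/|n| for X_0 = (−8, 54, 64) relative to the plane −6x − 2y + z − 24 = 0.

n·X_0 − 24 = -20.
|n| = √41, so the signed distance is -20√41/41.

-20√41/41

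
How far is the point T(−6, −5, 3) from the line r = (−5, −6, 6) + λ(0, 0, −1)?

√2

Direction vector d = (0, 0, −1).
AP = (−1, 1, −3); AP·d = 3, |AP|² = 11, |d|² = 1.
distance² = |AP|² − (AP·d)²/|d|² = 11 − 9/1 = 2, so the distance is √2.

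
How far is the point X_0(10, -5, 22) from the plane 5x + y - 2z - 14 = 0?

13/√30

n = (5, 1, -2); n·P − 14 = -13; |n| = √30; distance = 13/√30 = 13√30/30.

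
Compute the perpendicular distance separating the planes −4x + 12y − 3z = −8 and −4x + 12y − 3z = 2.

Both planes have normal n = (−4, 12, −3), |n| = 13. Any point on the first plane is at distance |2 − (-8)|/|n| = 10/13 from the second.

10/13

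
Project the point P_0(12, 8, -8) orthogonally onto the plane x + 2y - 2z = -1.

n = (1, 2, -2), |n|² = 9, and n·P_0 − (-1) = 45.
t = 45/9 = 5, so the foot is P_0 − t·n = (12, 8, -8) − 5·(1, 2, -2) = (7, -2, 2).

(7, -2, 2)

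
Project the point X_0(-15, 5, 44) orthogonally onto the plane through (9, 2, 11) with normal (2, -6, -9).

(-9, -13, 17)

The perpendicular from X_0 has direction n = (2, -6, -9): r = (-15, 5, 44) + t(2, -6, -9).
Substitute into the plane: n·(X_0 + tn) = -93 gives -456 + 121t = -93, so t = 3.
Foot = (-15, 5, 44) + 3·(2, -6, -9) = (-9, -13, 17).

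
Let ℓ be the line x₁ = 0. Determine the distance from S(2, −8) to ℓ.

d = |1·2 + 0·(-8) − 0| / √(1 + 0) = |2|/1 = 2.

2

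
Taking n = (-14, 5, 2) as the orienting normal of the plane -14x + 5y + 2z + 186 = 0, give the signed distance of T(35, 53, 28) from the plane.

n·T − (-186) = 17.
|n| = 15, so the signed distance is 17/15.

17/15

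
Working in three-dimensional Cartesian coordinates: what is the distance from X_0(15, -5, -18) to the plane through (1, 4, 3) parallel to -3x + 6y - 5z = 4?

Parallel planes share the normal n = (-3, 6, -5); since (1, 4, 3) lies on the plane, its equation is -3x + 6y - 5z = 6.
d = |(-3)·15 + 6·(-5) + (-5)·(-18) − 6| / √(9 + 36 + 25) = |9| / √70 = 9/√70.

9/√70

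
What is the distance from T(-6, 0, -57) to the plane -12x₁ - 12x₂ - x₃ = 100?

29/17

Normal vector n = (-12, -12, -1), and n·(-6, 0, -57) - 100 = 29.
|n| = √(144 + 144 + 1) = 17, so the distance is |29|/17 = 29/17.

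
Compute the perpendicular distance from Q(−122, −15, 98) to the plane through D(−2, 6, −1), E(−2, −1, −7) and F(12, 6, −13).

9

DE = (0, −7, −6) and DF = (14, 0, −12), so a normal is n = DE × DF = (84, −84, 98).
d = |84·(-122) + (-84)·(-15) + 98·98 − (-770)| / √(7056 + 7056 + 9604) = |1386| / 154 = 9.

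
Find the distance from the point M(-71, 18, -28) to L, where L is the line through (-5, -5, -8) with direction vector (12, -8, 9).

Direction vector d = (12, -8, 9).
AP = (-66, 23, -20), and AP × d = (47, 354, 252).
|AP × d|² = 191029 and |d|² = 289, so the distance is √(191029/289) = √661.

√661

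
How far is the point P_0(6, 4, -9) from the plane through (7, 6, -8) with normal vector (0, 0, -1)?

The plane has equation n·(r − (7, 6, -8)) = 0, i.e. n·r = 8.
n = (0, 0, -1); n·P − 8 = 1; |n| = 1; distance = 1/1 = 1.

1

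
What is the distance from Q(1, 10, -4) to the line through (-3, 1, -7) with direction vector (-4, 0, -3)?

9

Direction vector d = (-4, 0, -3).
AP = (4, 9, 3), and AP × d = (-27, 0, 36).
|AP × d|² = 2025 and |d|² = 25, so the distance is √(2025/25) = √81 = 9.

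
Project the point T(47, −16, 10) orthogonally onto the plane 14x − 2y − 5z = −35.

n = (14, −2, −5), |n|² = 225, and n·T − (-35) = 675.
t = 675/225 = 3, so the foot is T − t·n = (47, −16, 10) − 3·(14, −2, −5) = (5, −10, 25).

(5, -10, 25)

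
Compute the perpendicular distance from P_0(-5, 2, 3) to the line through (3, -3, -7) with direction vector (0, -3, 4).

2√41

Direction vector d = (0, -3, 4).
AP = (-8, 5, 10), and AP × d = (50, 32, 24).
|AP × d|² = 4100 and |d|² = 25, so the distance is √(4100/25) = √164 = 2√41.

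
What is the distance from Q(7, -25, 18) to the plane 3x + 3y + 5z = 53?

Normal vector n = (3, 3, 5), and n·(7, -25, 18) - 53 = -17.
|n| = √(9 + 9 + 25) = √43, so the distance is |-17|/√43 = 17√43/43.

17/√43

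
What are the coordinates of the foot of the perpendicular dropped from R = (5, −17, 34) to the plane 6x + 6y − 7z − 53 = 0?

(23, 1, 13)

n = (6, 6, −7), |n|² = 121, and n·R − 53 = -363.
t = -363/121 = -3, so the foot is R − t·n = (5, −17, 34) − (-3)·(6, 6, −7) = (23, 1, 13).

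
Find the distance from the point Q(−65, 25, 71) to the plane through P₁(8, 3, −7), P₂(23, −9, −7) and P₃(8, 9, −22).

26/(3√5)

P₁P₂ = (15, −12, 0) and P₁P₃ = (0, 6, −15), so a normal is n = P₁P₂ × P₁P₃ = (180, 225, 90).
d = |180·(-65) + 225·25 + 90·71 − 1485| / √(32400 + 50625 + 8100) = |-1170| / (135√5) = 26√5/15.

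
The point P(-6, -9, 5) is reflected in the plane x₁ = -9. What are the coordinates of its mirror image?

(-12, -9, 5)

With n = (1, 0, 0), the signed offset is (n·P − (-9))/|n|² = 3/1 = 3.
P' = P − 2t·n = (-6, -9, 5) − 6·(1, 0, 0) = (-12, -9, 5).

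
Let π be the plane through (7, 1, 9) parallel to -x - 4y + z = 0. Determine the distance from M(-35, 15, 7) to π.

8√2/3

Parallel planes share the normal n = (-1, -4, 1); since (7, 1, 9) lies on the plane, its equation is -x - 4y + z = -2.
Then n·(-35, 15, 7) - (-2) = -16.
|n| = √(1 + 16 + 1) = 3√2, so the distance is |-16|/(3√2) = 8√2/3.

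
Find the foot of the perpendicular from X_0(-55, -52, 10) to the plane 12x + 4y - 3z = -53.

n = (12, 4, -3), |n|² = 169, and n·X_0 − (-53) = -845.
t = -845/169 = -5, so the foot is X_0 − t·n = (-55, -52, 10) − (-5)·(12, 4, -3) = (5, -32, -5).

(5, -32, -5)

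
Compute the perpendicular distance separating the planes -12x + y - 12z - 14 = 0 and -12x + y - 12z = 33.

Both planes have normal n = (-12, 1, -12), |n| = 17. Any point on the first plane is at distance |33 − 14|/|n| = 19/17 from the second.

19/17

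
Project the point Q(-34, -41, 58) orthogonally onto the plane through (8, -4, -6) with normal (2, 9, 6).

(-368/11, -424/11, 656/11)

The perpendicular from Q has direction n = (2, 9, 6): r = (-34, -41, 58) + λ(2, 9, 6).
Substitute into the plane: n·(Q + λn) = -56 gives -89 + 121λ = -56, so λ = 3/11.
Foot = (-34, -41, 58) + (3/11)·(2, 9, 6) = (-368/11, -424/11, 656/11).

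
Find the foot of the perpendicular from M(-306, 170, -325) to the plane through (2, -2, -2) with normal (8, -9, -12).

n = (8, -9, -12), |n|² = 289, and n·M − 58 = -136.
t = -136/289 = -8/17, so the foot is M − t·n = (-306, 170, -325) − (-8/17)·(8, -9, -12) = (-5138/17, 2818/17, -5621/17).

(-5138/17, 2818/17, -5621/17)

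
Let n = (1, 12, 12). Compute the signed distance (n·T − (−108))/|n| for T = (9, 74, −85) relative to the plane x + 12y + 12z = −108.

n·T − (-108) = -15.
|n| = 17, so the signed distance is -15/17.

-15/17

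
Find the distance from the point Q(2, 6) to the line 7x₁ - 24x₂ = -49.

The normal to the line is n = (7, -24) with |n| = 25.
|n·Q − (-49)| = |-130 − (-49)| = 81, so the distance is 81/25.

81/25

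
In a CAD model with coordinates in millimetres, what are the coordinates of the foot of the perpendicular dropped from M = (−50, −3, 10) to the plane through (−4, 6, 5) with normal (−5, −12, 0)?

n = (−5, −12, 0), |n|² = 169, and n·M − (-52) = 338.
t = 338/169 = 2, so the foot is M − t·n = (−50, −3, 10) − 2·(−5, −12, 0) = (−40, 21, 10).

(-40, 21, 10)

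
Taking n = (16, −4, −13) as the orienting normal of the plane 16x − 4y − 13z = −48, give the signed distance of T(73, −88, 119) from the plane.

n·T − (-48) = 21.
|n| = 21, so the signed distance is 21/21 = 1.

1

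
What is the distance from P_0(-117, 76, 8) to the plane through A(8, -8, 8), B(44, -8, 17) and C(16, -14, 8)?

AB = (36, 0, 9) and AC = (8, -6, 0), so a normal is n = AB × AC = (54, 72, -216).
Then n·(-117, 76, 8) - (-1872) = -702.
|n| = √(2916 + 5184 + 46656) = 234, so the distance is |-702|/234 = 3.

3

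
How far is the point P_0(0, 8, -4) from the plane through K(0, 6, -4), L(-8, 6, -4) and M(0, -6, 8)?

KL = (-8, 0, 0) and KM = (0, -12, 12), so a normal is n = KL × KM = (0, 96, 96).
Then n·(0, 8, -4) - 192 = 192.
|n| = √(0 + 9216 + 9216) = 96√2, so the distance is |192|/(96√2) = √2.

√2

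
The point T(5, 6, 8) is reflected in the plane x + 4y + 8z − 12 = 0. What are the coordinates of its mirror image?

(3, -2, -8)

n = (1, 4, 8), |n|² = 81, n·T − 12 = 81, so t = 81/81 = 1.
Foot F = T − 1·n = (4, 2, 0); the reflection is 2F − T = (3, −2, −8).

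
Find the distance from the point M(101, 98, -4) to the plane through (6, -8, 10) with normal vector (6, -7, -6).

The plane has equation n·(r − (6, -8, 10)) = 0, i.e. n·r = 32.
Then n·(101, 98, -4) - 32 = -88.
|n| = √(36 + 49 + 36) = 11, so the distance is |-88|/11 = 8.

8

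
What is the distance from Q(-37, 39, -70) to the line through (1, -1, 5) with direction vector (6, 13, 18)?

√6553

Direction vector d = (6, 13, 18).
AP = (-38, 40, -75), and AP × d = (1695, 234, -734).
|AP × d|² = 3466537 and |d|² = 529, so the distance is √(3466537/529) = √6553.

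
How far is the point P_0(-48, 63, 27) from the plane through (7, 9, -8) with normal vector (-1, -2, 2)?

17/3

The plane has equation n·(r − (7, 9, -8)) = 0, i.e. n·r = -41.
d = |(-1)·(-48) + (-2)·63 + 2·27 − (-41)| / √(1 + 4 + 4) = |17| / 3 = 17/3.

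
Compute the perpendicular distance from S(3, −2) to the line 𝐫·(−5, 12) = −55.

d = |(-5)·3 + 12·(-2) − (-55)| / √(25 + 144) = |16|/13 = 16/13.

16/13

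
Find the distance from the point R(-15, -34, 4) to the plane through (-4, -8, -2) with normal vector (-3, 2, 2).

The plane has equation n·(r − (-4, -8, -2)) = 0, i.e. n·r = -8.
Then n·(-15, -34, 4) - (-8) = -7.
|n| = √(9 + 4 + 4) = √17, so the distance is |-7|/√17 = 7√17/17.

7/√17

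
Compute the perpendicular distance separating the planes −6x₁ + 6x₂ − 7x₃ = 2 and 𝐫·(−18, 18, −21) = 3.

Divide the second equation by 3 to match normals: −6x₁ + 6x₂ − 7x₃ = 1.
Both planes have normal n = (−6, 6, −7), |n| = 11. Any point on the first plane is at distance |1 − 2|/|n| = 1/11 from the second.

1/11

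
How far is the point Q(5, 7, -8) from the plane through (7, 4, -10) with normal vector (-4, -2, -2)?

1/√6

The plane has equation n·(r − (7, 4, -10)) = 0, i.e. n·r = -16.
Then n·(5, 7, -8) - (-16) = -2.
|n| = √(16 + 4 + 4) = 2√6, so the distance is |-2|/(2√6) = √6/6.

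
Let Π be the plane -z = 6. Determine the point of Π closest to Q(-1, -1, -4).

n = (0, 0, -1), |n|² = 1, and n·Q − 6 = -2.
t = -2/1 = -2, so the foot is Q − t·n = (-1, -1, -4) − (-2)·(0, 0, -1) = (-1, -1, -6).

(-1, -1, -6)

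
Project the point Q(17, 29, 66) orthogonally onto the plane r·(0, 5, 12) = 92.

The perpendicular from Q has direction n = (0, 5, 12): r = (17, 29, 66) + t(0, 5, 12).
Substitute into the plane: n·(Q + tn) = 92 gives 937 + 169t = 92, so t = -5.
Foot = (17, 29, 66) + (-5)·(0, 5, 12) = (17, 4, 6).

(17, 4, 6)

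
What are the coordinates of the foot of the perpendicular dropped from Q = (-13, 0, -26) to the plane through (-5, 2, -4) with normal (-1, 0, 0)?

(-5, 0, -26)

n = (-1, 0, 0), |n|² = 1, and n·Q − 5 = 8.
t = 8/1 = 8, so the foot is Q − t·n = (-13, 0, -26) − 8·(-1, 0, 0) = (-5, 0, -26).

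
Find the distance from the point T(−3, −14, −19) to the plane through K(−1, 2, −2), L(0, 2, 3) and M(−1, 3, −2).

KL = (1, 0, 5) and KM = (0, 1, 0), so a normal is n = KL × KM = (−5, 0, 1).
n = (−5, 0, 1); n·P − 3 = -7; |n| = √26; distance = 7/√26.

7√26/26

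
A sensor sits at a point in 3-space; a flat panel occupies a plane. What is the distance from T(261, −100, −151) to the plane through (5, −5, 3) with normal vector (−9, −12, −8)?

4

The plane has equation n·(r − (5, −5, 3)) = 0, i.e. n·r = -9.
Then n·(261, −100, −151) − (−9) = 68.
|n| = √(81 + 144 + 64) = 17, so the distance is |68|/17 = 4.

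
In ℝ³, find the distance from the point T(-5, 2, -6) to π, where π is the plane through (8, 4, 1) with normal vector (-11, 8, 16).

5/7

The plane has equation n·(r − (8, 4, 1)) = 0, i.e. n·r = -40.
Then n·(-5, 2, -6) - (-40) = 15.
|n| = √(121 + 64 + 256) = 21, so the distance is |15|/21 = 5/7.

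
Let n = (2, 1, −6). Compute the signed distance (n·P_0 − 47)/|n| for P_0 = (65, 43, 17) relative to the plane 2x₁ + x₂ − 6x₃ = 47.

n·P_0 − 47 = 24.
|n| = √41, so the signed distance is 24/√41.

24/√41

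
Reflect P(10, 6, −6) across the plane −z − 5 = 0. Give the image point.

(10, 6, -4)

With n = (0, 0, −1), the signed offset is (n·P − 5)/|n|² = 1/1 = 1.
P' = P − 2t·n = (10, 6, −6) − 2·(0, 0, −1) = (10, 6, −4).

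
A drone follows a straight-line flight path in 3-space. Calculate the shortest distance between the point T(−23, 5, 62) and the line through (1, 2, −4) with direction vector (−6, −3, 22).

Direction vector d = (−6, −3, 22).
AP = (−24, 3, 66); AP·d = 1587, |AP|² = 4941, |d|² = 529.
distance² = |AP|² − (AP·d)²/|d|² = 4941 − 2518569/529 = 180, so the distance is 6√5.

6√5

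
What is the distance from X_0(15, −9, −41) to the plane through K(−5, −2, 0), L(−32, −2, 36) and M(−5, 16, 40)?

11/25

KL = (−27, 0, 36) and KM = (0, 18, 40), so a normal is n = KL × KM = (−648, 1080, −486).
Then n·(15, −9, −41) − 1080 = −594.
|n| = √(419904 + 1166400 + 236196) = 1350, so the distance is |-594|/1350 = 11/25.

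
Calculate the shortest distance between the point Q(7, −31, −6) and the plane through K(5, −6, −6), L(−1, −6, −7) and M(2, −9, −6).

KL = (−6, 0, −1) and KM = (−3, −3, 0), so a normal is n = KL × KM = (−3, 3, 18).
Then n·(7, −31, −6) − (−141) = −81.
|n| = √(9 + 9 + 324) = 3√38, so the distance is |-81|/(3√38) = 27/√38.

27√38/38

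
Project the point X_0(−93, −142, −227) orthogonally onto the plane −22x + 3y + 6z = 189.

n = (−22, 3, 6), |n|² = 529, and n·X_0 − 189 = 69.
t = 69/529 = 3/23, so the foot is X_0 − t·n = (−93, −142, −227) − (3/23)·(−22, 3, 6) = (−2073/23, −3275/23, −5239/23).

(-2073/23, -3275/23, -5239/23)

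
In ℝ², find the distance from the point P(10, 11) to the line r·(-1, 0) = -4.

The normal to the line is n = (-1, 0) with |n| = 1.
|n·P − (-4)| = |-10 − (-4)| = 6, so the distance is 6/1 = 6.

6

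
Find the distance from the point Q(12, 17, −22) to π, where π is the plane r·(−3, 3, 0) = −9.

d = |(-3)·12 + 3·17 − (-9)| / √(9 + 9 + 0) = |24| / (3√2) = 4√2.

4√2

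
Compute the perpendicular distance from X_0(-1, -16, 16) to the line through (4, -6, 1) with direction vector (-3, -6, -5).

Direction vector d = (-3, -6, -5).
AP = (-5, -10, 15); AP·d = 0, |AP|² = 350, |d|² = 70.
distance² = |AP|² − (AP·d)²/|d|² = 350 − 0/70 = 350, so the distance is 5√14.

5√14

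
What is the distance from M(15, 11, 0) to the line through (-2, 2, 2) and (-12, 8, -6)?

A direction vector is d = (-10, 6, -8).
AP = (17, 9, -2), and AP × d = (-60, 156, 192).
|AP × d|² = 64800 and |d|² = 200, so the distance is √(64800/200) = √324 = 18.

18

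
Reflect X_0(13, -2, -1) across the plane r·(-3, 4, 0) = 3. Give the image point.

(1, 14, -1)

n = (-3, 4, 0), |n|² = 25, n·X_0 − 3 = -50, so t = -50/25 = -2.
Foot F = X_0 − (-2)·n = (7, 6, -1); the reflection is 2F − X_0 = (1, 14, -1).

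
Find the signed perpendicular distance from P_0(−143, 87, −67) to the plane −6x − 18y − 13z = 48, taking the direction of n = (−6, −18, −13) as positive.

5

n·P_0 − 48 = 115.
|n| = 23, so the signed distance is 115/23 = 5.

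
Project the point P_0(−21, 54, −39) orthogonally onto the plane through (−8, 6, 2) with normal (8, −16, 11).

The perpendicular from P_0 has direction n = (8, −16, 11): r = (−21, 54, −39) + t(8, −16, 11).
Substitute into the plane: n·(P_0 + tn) = -138 gives -1461 + 441t = -138, so t = 3.
Foot = (−21, 54, −39) + 3·(8, −16, 11) = (3, 6, −6).

(3, 6, -6)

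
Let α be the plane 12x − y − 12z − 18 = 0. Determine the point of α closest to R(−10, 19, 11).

The perpendicular from R has direction n = (12, −1, −12): r = (−10, 19, 11) + t(12, −1, −12).
Substitute into the plane: n·(R + tn) = 18 gives -271 + 289t = 18, so t = 1.
Foot = (−10, 19, 11) + 1·(12, −1, −12) = (2, 18, −1).

(2, 18, -1)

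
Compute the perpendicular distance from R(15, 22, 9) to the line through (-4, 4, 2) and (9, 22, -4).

√205

A direction vector is d = (13, 18, -6).
AP = (19, 18, 7), and AP × d = (-234, 205, 108).
|AP × d|² = 108445 and |d|² = 529, so the distance is √(108445/529) = √205.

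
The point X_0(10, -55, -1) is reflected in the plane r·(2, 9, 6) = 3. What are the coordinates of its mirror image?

n = (2, 9, 6), |n|² = 121, n·X_0 − 3 = -484, so t = -484/121 = -4.
Foot F = X_0 − (-4)·n = (18, -19, 23); the reflection is 2F − X_0 = (26, 17, 47).

(26, 17, 47)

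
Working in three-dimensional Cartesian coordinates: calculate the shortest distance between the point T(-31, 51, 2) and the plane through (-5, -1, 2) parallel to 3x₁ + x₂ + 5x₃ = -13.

26/√35

Parallel planes share the normal n = (3, 1, 5); since (-5, -1, 2) lies on the plane, its equation is 3x₁ + x₂ + 5x₃ = -6.
n = (3, 1, 5); n·P − (-6) = -26; |n| = √35; distance = 26/√35.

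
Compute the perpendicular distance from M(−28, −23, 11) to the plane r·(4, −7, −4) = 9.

d = |4·(-28) + (-7)·(-23) + (-4)·11 − 9| / √(16 + 49 + 16) = |-4| / 9 = 4/9.

4/9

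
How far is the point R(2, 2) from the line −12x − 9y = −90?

The normal to the line is n = (−12, −9) with |n| = 15.
|n·R − (-90)| = |-42 − (-90)| = 48, so the distance is 48/15 = 16/5.

16/5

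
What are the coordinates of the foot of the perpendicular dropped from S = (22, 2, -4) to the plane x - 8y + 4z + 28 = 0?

(196/9, 34/9, -44/9)

n = (1, -8, 4), |n|² = 81, and n·S − (-28) = 18.
t = 18/81 = 2/9, so the foot is S − t·n = (22, 2, -4) − (2/9)·(1, -8, 4) = (196/9, 34/9, -44/9).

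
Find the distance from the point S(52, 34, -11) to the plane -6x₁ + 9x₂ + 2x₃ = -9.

Normal vector n = (-6, 9, 2), and n·(52, 34, -11) - (-9) = -19.
|n| = √(36 + 81 + 4) = 11, so the distance is |-19|/11 = 19/11.

19/11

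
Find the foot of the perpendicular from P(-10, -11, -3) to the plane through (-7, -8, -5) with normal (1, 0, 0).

(-7, -11, -3)

n = (1, 0, 0), |n|² = 1, and n·P − (-7) = -3.
t = -3/1 = -3, so the foot is P − t·n = (-10, -11, -3) − (-3)·(1, 0, 0) = (-7, -11, -3).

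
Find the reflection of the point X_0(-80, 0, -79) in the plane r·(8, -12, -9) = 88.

(-1344/17, -24/17, -1361/17)

With n = (8, -12, -9), the signed offset is (n·X_0 − 88)/|n|² = -17/289 = -1/17.
X_0' = X_0 − 2t·n = (-80, 0, -79) − (-2/17)·(8, -12, -9) = (-1344/17, -24/17, -1361/17).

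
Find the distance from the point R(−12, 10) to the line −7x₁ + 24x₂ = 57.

The normal to the line is n = (−7, 24) with |n| = 25.
|n·R − 57| = |324 − 57| = 267, so the distance is 267/25.

267/25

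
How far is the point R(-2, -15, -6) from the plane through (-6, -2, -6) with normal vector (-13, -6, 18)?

The plane has equation n·(r − (-6, -2, -6)) = 0, i.e. n·r = -18.
Then n·(-2, -15, -6) - (-18) = 26.
|n| = √(169 + 36 + 324) = 23, so the distance is |26|/23 = 26/23.

26/23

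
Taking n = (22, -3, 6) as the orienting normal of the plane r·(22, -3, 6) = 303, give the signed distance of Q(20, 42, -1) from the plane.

5/23

n·Q − 303 = 5.
|n| = 23, so the signed distance is 5/23.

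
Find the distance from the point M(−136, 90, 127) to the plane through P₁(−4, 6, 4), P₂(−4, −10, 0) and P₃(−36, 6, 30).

4

P₁P₂ = (0, −16, −4) and P₁P₃ = (−32, 0, 26), so a normal is n = P₁P₂ × P₁P₃ = (−416, 128, −512).
Then n·(−136, 90, 127) − 384 = 2688.
|n| = √(173056 + 16384 + 262144) = 672, so the distance is |2688|/672 = 4.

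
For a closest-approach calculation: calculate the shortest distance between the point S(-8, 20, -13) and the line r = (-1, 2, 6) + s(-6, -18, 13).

√205

Direction vector d = (-6, -18, 13).
AP = (-7, 18, -19); AP·d = -529, |AP|² = 734, |d|² = 529.
distance² = |AP|² − (AP·d)²/|d|² = 734 − 279841/529 = 205, so the distance is √205.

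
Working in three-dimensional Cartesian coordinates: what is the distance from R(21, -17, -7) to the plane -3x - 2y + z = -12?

Normal vector n = (-3, -2, 1), and n·(21, -17, -7) - (-12) = -24.
|n| = √(9 + 4 + 1) = √14, so the distance is |-24|/√14 = 12√14/7.

12√14/7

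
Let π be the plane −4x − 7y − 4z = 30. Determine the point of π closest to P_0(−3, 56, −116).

(-1/3, 182/3, -340/3)

n = (−4, −7, −4), |n|² = 81, and n·P_0 − 30 = 54.
t = 54/81 = 2/3, so the foot is P_0 − t·n = (−3, 56, −116) − (2/3)·(−4, −7, −4) = (−1/3, 182/3, −340/3).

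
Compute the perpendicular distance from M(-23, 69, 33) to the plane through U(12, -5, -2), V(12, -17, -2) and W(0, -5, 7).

UV = (0, -12, 0) and UW = (-12, 0, 9), so a normal is n = UV × UW = (-108, 0, -144).
d = |(-108)·(-23) + (-144)·33 − (-1008)| / √(11664 + 0 + 20736) = |-1260| / 180 = 7.

7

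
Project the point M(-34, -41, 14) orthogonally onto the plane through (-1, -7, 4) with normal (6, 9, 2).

(-10, -5, 22)

The perpendicular from M has direction n = (6, 9, 2): r = (-34, -41, 14) + μ(6, 9, 2).
Substitute into the plane: n·(M + μn) = -61 gives -545 + 121μ = -61, so μ = 4.
Foot = (-34, -41, 14) + 4·(6, 9, 2) = (-10, -5, 22).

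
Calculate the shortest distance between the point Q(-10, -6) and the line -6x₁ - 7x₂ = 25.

The normal to the line is n = (-6, -7) with |n| = √85.
|n·Q − 25| = |102 − 25| = 77, so the distance is 77/√85.

77/√85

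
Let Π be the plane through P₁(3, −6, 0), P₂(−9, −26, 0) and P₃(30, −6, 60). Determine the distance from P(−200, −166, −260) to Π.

P₁P₂ = (−12, −20, 0) and P₁P₃ = (27, 0, 60), so a normal is n = P₁P₂ × P₁P₃ = (−1200, 720, 540).
n = (−1200, 720, 540); n·P − (-7920) = -12000; |n| = 1500; distance = 12000/1500 = 8.

8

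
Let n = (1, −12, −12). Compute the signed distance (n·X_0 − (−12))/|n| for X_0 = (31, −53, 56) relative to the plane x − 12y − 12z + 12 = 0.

7/17

n·X_0 − (-12) = 7.
|n| = 17, so the signed distance is 7/17.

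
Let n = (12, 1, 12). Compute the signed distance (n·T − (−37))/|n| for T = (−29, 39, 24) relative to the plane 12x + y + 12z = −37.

n·T − (-37) = 16.
|n| = 17, so the signed distance is 16/17.

16/17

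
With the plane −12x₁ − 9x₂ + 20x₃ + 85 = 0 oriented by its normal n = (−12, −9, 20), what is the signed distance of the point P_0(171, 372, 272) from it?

5

n·P_0 − (-85) = 125.
|n| = 25, so the signed distance is 125/25 = 5.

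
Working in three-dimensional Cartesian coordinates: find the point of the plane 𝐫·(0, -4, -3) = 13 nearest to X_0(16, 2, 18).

(16, -10, 9)

n = (0, -4, -3), |n|² = 25, and n·X_0 − 13 = -75.
t = -75/25 = -3, so the foot is X_0 − t·n = (16, 2, 18) − (-3)·(0, -4, -3) = (16, -10, 9).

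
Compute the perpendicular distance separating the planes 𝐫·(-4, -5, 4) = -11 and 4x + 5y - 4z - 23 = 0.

4√57/19

Divide the second equation by -1 to match normals: -4x - 5y + 4z = -23.
Both planes have normal n = (-4, -5, 4), |n| = √57. Any point on the first plane is at distance |(-23) − (-11)|/|n| = 12/√57 = 4√57/19 from the second.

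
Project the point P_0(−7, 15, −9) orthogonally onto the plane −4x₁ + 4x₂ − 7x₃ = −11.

The perpendicular from P_0 has direction n = (−4, 4, −7): r = (−7, 15, −9) + λ(−4, 4, −7).
Substitute into the plane: n·(P_0 + λn) = -11 gives 151 + 81λ = -11, so λ = -2.
Foot = (−7, 15, −9) + (-2)·(−4, 4, −7) = (1, 7, 5).

(1, 7, 5)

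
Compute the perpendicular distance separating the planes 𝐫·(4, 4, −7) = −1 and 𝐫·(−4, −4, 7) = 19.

2

Divide the second equation by -1 to match normals: 4x₁ + 4x₂ − 7x₃ = -19.
With common normal n = (4, 4, −7) (|n| = 9), the distance is |(-1) − (-19)|/|n| = 18/9 = 2.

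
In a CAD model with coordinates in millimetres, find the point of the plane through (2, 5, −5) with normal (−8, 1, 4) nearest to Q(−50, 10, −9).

The perpendicular from Q has direction n = (−8, 1, 4): r = (−50, 10, −9) + t(−8, 1, 4).
Substitute into the plane: n·(Q + tn) = -31 gives 374 + 81t = -31, so t = -5.
Foot = (−50, 10, −9) + (-5)·(−8, 1, 4) = (−10, 5, −29).

(-10, 5, -29)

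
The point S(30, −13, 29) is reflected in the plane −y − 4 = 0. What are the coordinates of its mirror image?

(30, 5, 29)

With n = (0, −1, 0), the signed offset is (n·S − 4)/|n|² = 9/1 = 9.
S' = S − 2t·n = (30, −13, 29) − 18·(0, −1, 0) = (30, 5, 29).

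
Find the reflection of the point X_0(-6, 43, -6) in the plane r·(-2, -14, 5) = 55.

(-18, -41, 24)

With n = (-2, -14, 5), the signed offset is (n·X_0 − 55)/|n|² = -675/225 = -3.
X_0' = X_0 − 2t·n = (-6, 43, -6) − (-6)·(-2, -14, 5) = (-18, -41, 24).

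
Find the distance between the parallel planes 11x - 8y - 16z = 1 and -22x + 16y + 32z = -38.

Divide the second equation by -2 to match normals: 11x - 8y - 16z = 19.
Both planes have normal n = (11, -8, -16), |n| = 21. Any point on the first plane is at distance |19 − 1|/|n| = 18/21 = 6/7 from the second.

6/7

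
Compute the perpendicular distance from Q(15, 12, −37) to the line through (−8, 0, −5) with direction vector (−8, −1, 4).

√401

Direction vector d = (−8, −1, 4).
AP = (23, 12, −32); AP·d = -324, |AP|² = 1697, |d|² = 81.
distance² = |AP|² − (AP·d)²/|d|² = 1697 − 104976/81 = 401, so the distance is √401.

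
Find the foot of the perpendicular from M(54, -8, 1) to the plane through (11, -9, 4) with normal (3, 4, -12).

(51, -12, 13)

The perpendicular from M has direction n = (3, 4, -12): r = (54, -8, 1) + t(3, 4, -12).
Substitute into the plane: n·(M + tn) = -51 gives 118 + 169t = -51, so t = -1.
Foot = (54, -8, 1) + (-1)·(3, 4, -12) = (51, -12, 13).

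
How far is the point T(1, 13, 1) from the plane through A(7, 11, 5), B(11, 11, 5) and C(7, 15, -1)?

2√13/13

AB = (4, 0, 0) and AC = (0, 4, -6), so a normal is n = AB × AC = (0, 24, 16).
Then n·(1, 13, 1) - 344 = -16.
|n| = √(0 + 576 + 256) = 8√13, so the distance is |-16|/(8√13) = 2/√13.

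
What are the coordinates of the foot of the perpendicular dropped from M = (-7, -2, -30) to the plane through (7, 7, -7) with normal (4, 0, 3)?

(13, -2, -15)

n = (4, 0, 3), |n|² = 25, and n·M − 7 = -125.
t = -125/25 = -5, so the foot is M − t·n = (-7, -2, -30) − (-5)·(4, 0, 3) = (13, -2, -15).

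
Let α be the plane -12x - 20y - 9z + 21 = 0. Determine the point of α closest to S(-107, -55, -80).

n = (-12, -20, -9), |n|² = 625, and n·S − (-21) = 3125.
t = 3125/625 = 5, so the foot is S − t·n = (-107, -55, -80) − 5·(-12, -20, -9) = (-47, 45, -35).

(-47, 45, -35)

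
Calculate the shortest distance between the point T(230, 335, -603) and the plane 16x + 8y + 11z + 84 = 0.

9

Normal vector n = (16, 8, 11), and n·(230, 335, -603) - (-84) = -189.
|n| = √(256 + 64 + 121) = 21, so the distance is |-189|/21 = 9.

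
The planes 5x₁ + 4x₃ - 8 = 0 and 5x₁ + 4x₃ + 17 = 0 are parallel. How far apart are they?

Both planes have normal n = (5, 0, 4), |n| = √41. Any point on the first plane is at distance |(-17) − 8|/|n| = 25/√41 = 25√41/41 from the second.

25√41/41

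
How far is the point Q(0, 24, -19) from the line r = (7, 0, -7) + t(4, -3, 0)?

Direction vector d = (4, -3, 0).
AP = (-7, 24, -12); AP·d = -100, |AP|² = 769, |d|² = 25.
distance² = |AP|² − (AP·d)²/|d|² = 769 − 10000/25 = 369, so the distance is 3√41.

3√41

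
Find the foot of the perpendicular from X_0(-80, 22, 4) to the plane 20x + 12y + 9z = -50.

(-40, 46, 22)

n = (20, 12, 9), |n|² = 625, and n·X_0 − (-50) = -1250.
t = -1250/625 = -2, so the foot is X_0 − t·n = (-80, 22, 4) − (-2)·(20, 12, 9) = (-40, 46, 22).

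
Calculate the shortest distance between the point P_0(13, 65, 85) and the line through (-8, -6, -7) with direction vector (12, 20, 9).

Direction vector d = (12, 20, 9).
AP = (21, 71, 92), and AP × d = (-1201, 915, -432).
|AP × d|² = 2466250 and |d|² = 625, so the distance is √(2466250/625) = √3946.

√3946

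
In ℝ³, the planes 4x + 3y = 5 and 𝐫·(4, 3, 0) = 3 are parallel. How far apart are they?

2/5

With common normal n = (4, 3, 0) (|n| = 5), the distance is |5 − 3|/|n| = 2/5.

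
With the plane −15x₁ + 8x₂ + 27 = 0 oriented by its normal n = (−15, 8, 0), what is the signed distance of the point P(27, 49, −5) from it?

n·P − (-27) = 14.
|n| = 17, so the signed distance is 14/17.

14/17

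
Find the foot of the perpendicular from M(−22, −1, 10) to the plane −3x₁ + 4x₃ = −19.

(-7, -1, -10)

n = (−3, 0, 4), |n|² = 25, and n·M − (-19) = 125.
t = 125/25 = 5, so the foot is M − t·n = (−22, −1, 10) − 5·(−3, 0, 4) = (−7, −1, −10).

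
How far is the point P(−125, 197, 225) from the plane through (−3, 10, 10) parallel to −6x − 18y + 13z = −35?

Parallel planes share the normal n = (−6, −18, 13); since (−3, 10, 10) lies on the plane, its equation is −6x − 18y + 13z = -32.
Then n·(−125, 197, 225) − (−32) = 161.
|n| = √(36 + 324 + 169) = 23, so the distance is |161|/23 = 7.

7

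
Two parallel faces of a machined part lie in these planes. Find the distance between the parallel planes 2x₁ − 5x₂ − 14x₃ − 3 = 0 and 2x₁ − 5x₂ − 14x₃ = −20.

23/15

With common normal n = (2, −5, −14) (|n| = 15), the distance is |3 − (-20)|/|n| = 23/15.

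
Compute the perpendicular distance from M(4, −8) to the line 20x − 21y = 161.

3

d = |20·4 + (-21)·(-8) − 161| / √(400 + 441) = |87|/29 = 3.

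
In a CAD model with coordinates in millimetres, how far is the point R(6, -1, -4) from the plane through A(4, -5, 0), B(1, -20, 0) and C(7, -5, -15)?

AB = (-3, -15, 0) and AC = (3, 0, -15), so a normal is n = AB × AC = (225, -45, 45).
n = (225, -45, 45); n·P − 1125 = 90; |n| = 135√3; distance = 90/(135√3) = 2/(3√3).

2√3/9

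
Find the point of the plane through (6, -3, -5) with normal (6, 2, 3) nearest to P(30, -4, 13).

The perpendicular from P has direction n = (6, 2, 3): r = (30, -4, 13) + μ(6, 2, 3).
Substitute into the plane: n·(P + μn) = 15 gives 211 + 49μ = 15, so μ = -4.
Foot = (30, -4, 13) + (-4)·(6, 2, 3) = (6, -12, 1).

(6, -12, 1)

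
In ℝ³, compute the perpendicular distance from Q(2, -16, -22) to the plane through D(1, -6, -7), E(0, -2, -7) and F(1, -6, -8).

DE = (-1, 4, 0) and DF = (0, 0, -1), so a normal is n = DE × DF = (-4, -1, 0).
n = (-4, -1, 0); n·P − 2 = 6; |n| = √17; distance = 6/√17.

6/√17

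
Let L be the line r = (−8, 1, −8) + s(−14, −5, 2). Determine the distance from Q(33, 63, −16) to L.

Direction vector d = (−14, −5, 2).
AP = (41, 62, −8), and AP × d = (84, 30, 663).
|AP × d|² = 447525 and |d|² = 225, so the distance is √(447525/225) = √1989 = 3√221.

3√221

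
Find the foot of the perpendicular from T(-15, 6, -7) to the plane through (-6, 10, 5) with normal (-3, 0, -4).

(-6, 6, 5)

The perpendicular from T has direction n = (-3, 0, -4): r = (-15, 6, -7) + μ(-3, 0, -4).
Substitute into the plane: n·(T + μn) = -2 gives 73 + 25μ = -2, so μ = -3.
Foot = (-15, 6, -7) + (-3)·(-3, 0, -4) = (-6, 6, 5).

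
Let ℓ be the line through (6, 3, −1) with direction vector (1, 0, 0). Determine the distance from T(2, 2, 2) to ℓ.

Direction vector d = (1, 0, 0).
AP = (−4, −1, 3); AP·d = -4, |AP|² = 26, |d|² = 1.
distance² = |AP|² − (AP·d)²/|d|² = 26 − 16/1 = 10, so the distance is √10.

√10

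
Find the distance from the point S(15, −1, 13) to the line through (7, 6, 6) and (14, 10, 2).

A direction vector is d = (7, 4, −4).
AP = (8, −7, 7), and AP × d = (0, 81, 81).
|AP × d|² = 13122 and |d|² = 81, so the distance is √(13122/81) = √162 = 9√2.

9√2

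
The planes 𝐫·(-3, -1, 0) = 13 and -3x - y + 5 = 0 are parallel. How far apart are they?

With common normal n = (-3, -1, 0) (|n| = √10), the distance is |13 − (-5)|/|n| = 18/√10 = 9√10/5.

9√10/5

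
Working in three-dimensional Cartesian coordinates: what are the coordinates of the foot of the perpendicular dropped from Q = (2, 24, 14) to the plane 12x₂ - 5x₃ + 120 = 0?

The perpendicular from Q has direction n = (0, 12, -5): r = (2, 24, 14) + t(0, 12, -5).
Substitute into the plane: n·(Q + tn) = -120 gives 218 + 169t = -120, so t = -2.
Foot = (2, 24, 14) + (-2)·(0, 12, -5) = (2, 0, 24).

(2, 0, 24)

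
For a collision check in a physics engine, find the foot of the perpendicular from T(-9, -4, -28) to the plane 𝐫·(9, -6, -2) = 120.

(0, -10, -30)

n = (9, -6, -2), |n|² = 121, and n·T − 120 = -121.
t = -121/121 = -1, so the foot is T − t·n = (-9, -4, -28) − (-1)·(9, -6, -2) = (0, -10, -30).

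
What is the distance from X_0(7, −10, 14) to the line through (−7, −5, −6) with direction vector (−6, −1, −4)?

Direction vector d = (−6, −1, −4).
AP = (14, −5, 20), and AP × d = (40, −64, −44).
|AP × d|² = 7632 and |d|² = 53, so the distance is √(7632/53) = √144 = 12.

12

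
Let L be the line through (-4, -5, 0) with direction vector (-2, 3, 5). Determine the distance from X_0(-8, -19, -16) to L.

Direction vector d = (-2, 3, 5).
AP = (-4, -14, -16), and AP × d = (-22, 52, -40).
|AP × d|² = 4788 and |d|² = 38, so the distance is √(4788/38) = √126 = 3√14.

3√14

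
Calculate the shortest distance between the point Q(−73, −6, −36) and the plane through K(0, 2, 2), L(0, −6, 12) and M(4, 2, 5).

KL = (0, −8, 10) and KM = (4, 0, 3), so a normal is n = KL × KM = (−24, 40, 32).
n = (−24, 40, 32); n·P − 144 = 216; |n| = 40√2; distance = 216/(40√2) = 27√2/10.

27/(5√2)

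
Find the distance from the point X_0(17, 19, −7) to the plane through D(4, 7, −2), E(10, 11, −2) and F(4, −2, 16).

5√61/61

DE = (6, 4, 0) and DF = (0, −9, 18), so a normal is n = DE × DF = (72, −108, −54).
Then n·(17, 19, −7) − (−360) = −90.
|n| = √(5184 + 11664 + 2916) = 18√61, so the distance is |-90|/(18√61) = 5√61/61.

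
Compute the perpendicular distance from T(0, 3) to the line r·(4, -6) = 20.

19√13/13

d = |4·0 + (-6)·3 − 20| / √(16 + 36) = |-38|/(2√13) = 19/√13.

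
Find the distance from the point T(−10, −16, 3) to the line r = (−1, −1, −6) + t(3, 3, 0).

3√11

Direction vector d = (3, 3, 0).
AP = (−9, −15, 9), and AP × d = (−27, 27, 18).
|AP × d|² = 1782 and |d|² = 18, so the distance is √(1782/18) = √99 = 3√11.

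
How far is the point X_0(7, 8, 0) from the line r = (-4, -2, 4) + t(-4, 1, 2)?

Direction vector d = (-4, 1, 2).
AP = (11, 10, -4); AP·d = -42, |AP|² = 237, |d|² = 21.
distance² = |AP|² − (AP·d)²/|d|² = 237 − 1764/21 = 153, so the distance is 3√17.

3√17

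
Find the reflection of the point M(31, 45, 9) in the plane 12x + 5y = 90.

n = (12, 5, 0), |n|² = 169, n·M − 90 = 507, so t = 507/169 = 3.
Foot F = M − 3·n = (-5, 30, 9); the reflection is 2F − M = (-41, 15, 9).

(-41, 15, 9)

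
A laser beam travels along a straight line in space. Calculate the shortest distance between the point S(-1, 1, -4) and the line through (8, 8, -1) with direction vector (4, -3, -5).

√139

Direction vector d = (4, -3, -5).
AP = (-9, -7, -3); AP·d = 0, |AP|² = 139, |d|² = 50.
distance² = |AP|² − (AP·d)²/|d|² = 139 − 0/50 = 139, so the distance is √139.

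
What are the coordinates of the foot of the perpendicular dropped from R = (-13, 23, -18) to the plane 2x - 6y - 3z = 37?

(-7, 5, -27)

The perpendicular from R has direction n = (2, -6, -3): r = (-13, 23, -18) + μ(2, -6, -3).
Substitute into the plane: n·(R + μn) = 37 gives -110 + 49μ = 37, so μ = 3.
Foot = (-13, 23, -18) + 3·(2, -6, -3) = (-7, 5, -27).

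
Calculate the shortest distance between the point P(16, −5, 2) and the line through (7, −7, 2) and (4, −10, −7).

√74

A direction vector is d = (−3, −3, −9).
AP = (9, 2, 0); AP·d = -33, |AP|² = 85, |d|² = 99.
distance² = |AP|² − (AP·d)²/|d|² = 85 − 1089/99 = 74, so the distance is √74.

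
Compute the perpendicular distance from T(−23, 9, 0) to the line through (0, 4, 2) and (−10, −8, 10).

√481

A direction vector is d = (−10, −12, 8).
AP = (−23, 5, −2); AP·d = 154, |AP|² = 558, |d|² = 308.
distance² = |AP|² − (AP·d)²/|d|² = 558 − 23716/308 = 481, so the distance is √481.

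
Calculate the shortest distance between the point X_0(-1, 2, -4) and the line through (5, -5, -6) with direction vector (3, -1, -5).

Direction vector d = (3, -1, -5).
AP = (-6, 7, 2); AP·d = -35, |AP|² = 89, |d|² = 35.
distance² = |AP|² − (AP·d)²/|d|² = 89 − 1225/35 = 54, so the distance is 3√6.

3√6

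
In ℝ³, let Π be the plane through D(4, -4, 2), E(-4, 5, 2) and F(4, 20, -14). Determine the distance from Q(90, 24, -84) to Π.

2

DE = (-8, 9, 0) and DF = (0, 24, -16), so a normal is n = DE × DF = (-144, -128, -192).
Then n·(90, 24, -84) - (-448) = 544.
|n| = √(20736 + 16384 + 36864) = 272, so the distance is |544|/272 = 2.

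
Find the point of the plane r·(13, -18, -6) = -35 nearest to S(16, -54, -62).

(-23, 0, -44)

The perpendicular from S has direction n = (13, -18, -6): r = (16, -54, -62) + λ(13, -18, -6).
Substitute into the plane: n·(S + λn) = -35 gives 1552 + 529λ = -35, so λ = -3.
Foot = (16, -54, -62) + (-3)·(13, -18, -6) = (-23, 0, -44).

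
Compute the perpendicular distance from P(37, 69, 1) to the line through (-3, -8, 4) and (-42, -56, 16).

A direction vector is d = (-39, -48, 12).
AP = (40, 77, -3); AP·d = -5292, |AP|² = 7538, |d|² = 3969.
distance² = |AP|² − (AP·d)²/|d|² = 7538 − 28005264/3969 = 482, so the distance is √482.

√482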